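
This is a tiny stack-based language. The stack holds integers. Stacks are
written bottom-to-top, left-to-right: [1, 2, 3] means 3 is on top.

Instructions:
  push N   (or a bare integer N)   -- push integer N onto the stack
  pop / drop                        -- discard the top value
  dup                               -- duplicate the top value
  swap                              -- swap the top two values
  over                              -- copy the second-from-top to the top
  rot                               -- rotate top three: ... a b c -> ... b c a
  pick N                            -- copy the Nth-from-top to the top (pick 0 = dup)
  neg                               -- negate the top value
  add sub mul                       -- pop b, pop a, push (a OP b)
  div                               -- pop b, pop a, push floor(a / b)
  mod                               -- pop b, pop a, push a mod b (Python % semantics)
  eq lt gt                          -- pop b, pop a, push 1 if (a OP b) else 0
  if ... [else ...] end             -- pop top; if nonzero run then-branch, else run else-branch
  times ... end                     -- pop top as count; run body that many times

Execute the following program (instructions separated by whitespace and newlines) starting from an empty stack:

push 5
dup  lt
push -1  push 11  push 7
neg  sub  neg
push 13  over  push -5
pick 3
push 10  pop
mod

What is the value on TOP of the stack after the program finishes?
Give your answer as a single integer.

After 'push 5': [5]
After 'dup': [5, 5]
After 'lt': [0]
After 'push -1': [0, -1]
After 'push 11': [0, -1, 11]
After 'push 7': [0, -1, 11, 7]
After 'neg': [0, -1, 11, -7]
After 'sub': [0, -1, 18]
After 'neg': [0, -1, -18]
After 'push 13': [0, -1, -18, 13]
After 'over': [0, -1, -18, 13, -18]
After 'push -5': [0, -1, -18, 13, -18, -5]
After 'pick 3': [0, -1, -18, 13, -18, -5, -18]
After 'push 10': [0, -1, -18, 13, -18, -5, -18, 10]
After 'pop': [0, -1, -18, 13, -18, -5, -18]
After 'mod': [0, -1, -18, 13, -18, -5]

Answer: -5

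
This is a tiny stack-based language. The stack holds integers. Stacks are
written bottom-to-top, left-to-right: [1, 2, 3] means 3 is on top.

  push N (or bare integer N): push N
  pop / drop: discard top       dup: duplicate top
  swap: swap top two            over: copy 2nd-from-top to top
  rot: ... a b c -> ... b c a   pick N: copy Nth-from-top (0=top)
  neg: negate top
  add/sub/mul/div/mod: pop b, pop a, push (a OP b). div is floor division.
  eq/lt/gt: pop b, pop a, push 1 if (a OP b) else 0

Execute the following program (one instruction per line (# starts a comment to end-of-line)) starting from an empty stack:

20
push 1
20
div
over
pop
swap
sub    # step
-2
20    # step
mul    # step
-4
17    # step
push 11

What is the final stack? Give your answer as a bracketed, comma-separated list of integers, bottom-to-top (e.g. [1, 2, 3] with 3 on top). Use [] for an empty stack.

After 'push 20': [20]
After 'push 1': [20, 1]
After 'push 20': [20, 1, 20]
After 'div': [20, 0]
After 'over': [20, 0, 20]
After 'pop': [20, 0]
After 'swap': [0, 20]
After 'sub': [-20]
After 'push -2': [-20, -2]
After 'push 20': [-20, -2, 20]
After 'mul': [-20, -40]
After 'push -4': [-20, -40, -4]
After 'push 17': [-20, -40, -4, 17]
After 'push 11': [-20, -40, -4, 17, 11]

Answer: [-20, -40, -4, 17, 11]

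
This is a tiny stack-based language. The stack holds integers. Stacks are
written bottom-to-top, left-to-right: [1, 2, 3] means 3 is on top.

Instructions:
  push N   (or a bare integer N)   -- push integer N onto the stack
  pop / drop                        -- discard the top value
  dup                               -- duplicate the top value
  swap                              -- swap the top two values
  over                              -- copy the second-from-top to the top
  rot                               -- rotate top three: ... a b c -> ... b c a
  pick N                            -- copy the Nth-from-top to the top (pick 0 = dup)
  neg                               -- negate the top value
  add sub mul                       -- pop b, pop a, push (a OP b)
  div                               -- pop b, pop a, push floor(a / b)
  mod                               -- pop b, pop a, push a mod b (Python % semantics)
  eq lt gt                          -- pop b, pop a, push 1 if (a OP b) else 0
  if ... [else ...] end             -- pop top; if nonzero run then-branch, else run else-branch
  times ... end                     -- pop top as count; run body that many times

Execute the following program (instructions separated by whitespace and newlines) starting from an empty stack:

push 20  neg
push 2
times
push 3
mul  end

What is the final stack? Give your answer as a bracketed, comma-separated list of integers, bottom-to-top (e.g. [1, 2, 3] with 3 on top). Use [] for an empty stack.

After 'push 20': [20]
After 'neg': [-20]
After 'push 2': [-20, 2]
After 'times': [-20]
After 'push 3': [-20, 3]
After 'mul': [-60]
After 'push 3': [-60, 3]
After 'mul': [-180]

Answer: [-180]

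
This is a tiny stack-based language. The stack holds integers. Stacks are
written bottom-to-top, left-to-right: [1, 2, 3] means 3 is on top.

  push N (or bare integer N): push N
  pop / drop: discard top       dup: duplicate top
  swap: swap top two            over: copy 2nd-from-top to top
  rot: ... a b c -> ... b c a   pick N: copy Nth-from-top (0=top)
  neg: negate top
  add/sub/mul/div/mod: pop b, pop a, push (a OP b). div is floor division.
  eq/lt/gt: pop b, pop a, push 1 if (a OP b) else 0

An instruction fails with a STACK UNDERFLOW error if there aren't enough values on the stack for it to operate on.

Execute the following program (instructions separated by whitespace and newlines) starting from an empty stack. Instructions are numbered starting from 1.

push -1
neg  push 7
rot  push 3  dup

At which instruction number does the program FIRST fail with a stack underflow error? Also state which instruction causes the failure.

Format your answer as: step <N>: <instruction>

Step 1 ('push -1'): stack = [-1], depth = 1
Step 2 ('neg'): stack = [1], depth = 1
Step 3 ('push 7'): stack = [1, 7], depth = 2
Step 4 ('rot'): needs 3 value(s) but depth is 2 — STACK UNDERFLOW

Answer: step 4: rot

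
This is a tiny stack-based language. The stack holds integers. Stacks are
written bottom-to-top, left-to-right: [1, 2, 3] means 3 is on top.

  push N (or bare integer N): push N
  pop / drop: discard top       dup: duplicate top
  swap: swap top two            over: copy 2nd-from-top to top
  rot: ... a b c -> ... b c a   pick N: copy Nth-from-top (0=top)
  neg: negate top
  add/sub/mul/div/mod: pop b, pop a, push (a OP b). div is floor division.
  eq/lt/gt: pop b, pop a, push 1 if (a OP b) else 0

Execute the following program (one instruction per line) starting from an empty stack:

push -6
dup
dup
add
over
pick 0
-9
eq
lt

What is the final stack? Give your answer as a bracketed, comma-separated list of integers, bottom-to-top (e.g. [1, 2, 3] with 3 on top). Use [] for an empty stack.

Answer: [-6, -12, 1]

Derivation:
After 'push -6': [-6]
After 'dup': [-6, -6]
After 'dup': [-6, -6, -6]
After 'add': [-6, -12]
After 'over': [-6, -12, -6]
After 'pick 0': [-6, -12, -6, -6]
After 'push -9': [-6, -12, -6, -6, -9]
After 'eq': [-6, -12, -6, 0]
After 'lt': [-6, -12, 1]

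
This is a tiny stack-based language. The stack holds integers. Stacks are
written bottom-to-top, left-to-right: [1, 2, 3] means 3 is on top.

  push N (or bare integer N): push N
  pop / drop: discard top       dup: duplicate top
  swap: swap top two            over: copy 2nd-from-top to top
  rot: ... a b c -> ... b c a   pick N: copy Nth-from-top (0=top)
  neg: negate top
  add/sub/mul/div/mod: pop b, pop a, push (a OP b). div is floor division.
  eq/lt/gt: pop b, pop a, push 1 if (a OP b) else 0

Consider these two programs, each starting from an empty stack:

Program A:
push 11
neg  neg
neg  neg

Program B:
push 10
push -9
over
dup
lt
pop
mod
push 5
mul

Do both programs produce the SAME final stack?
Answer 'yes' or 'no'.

Answer: no

Derivation:
Program A trace:
  After 'push 11': [11]
  After 'neg': [-11]
  After 'neg': [11]
  After 'neg': [-11]
  After 'neg': [11]
Program A final stack: [11]

Program B trace:
  After 'push 10': [10]
  After 'push -9': [10, -9]
  After 'over': [10, -9, 10]
  After 'dup': [10, -9, 10, 10]
  After 'lt': [10, -9, 0]
  After 'pop': [10, -9]
  After 'mod': [-8]
  After 'push 5': [-8, 5]
  After 'mul': [-40]
Program B final stack: [-40]
Same: no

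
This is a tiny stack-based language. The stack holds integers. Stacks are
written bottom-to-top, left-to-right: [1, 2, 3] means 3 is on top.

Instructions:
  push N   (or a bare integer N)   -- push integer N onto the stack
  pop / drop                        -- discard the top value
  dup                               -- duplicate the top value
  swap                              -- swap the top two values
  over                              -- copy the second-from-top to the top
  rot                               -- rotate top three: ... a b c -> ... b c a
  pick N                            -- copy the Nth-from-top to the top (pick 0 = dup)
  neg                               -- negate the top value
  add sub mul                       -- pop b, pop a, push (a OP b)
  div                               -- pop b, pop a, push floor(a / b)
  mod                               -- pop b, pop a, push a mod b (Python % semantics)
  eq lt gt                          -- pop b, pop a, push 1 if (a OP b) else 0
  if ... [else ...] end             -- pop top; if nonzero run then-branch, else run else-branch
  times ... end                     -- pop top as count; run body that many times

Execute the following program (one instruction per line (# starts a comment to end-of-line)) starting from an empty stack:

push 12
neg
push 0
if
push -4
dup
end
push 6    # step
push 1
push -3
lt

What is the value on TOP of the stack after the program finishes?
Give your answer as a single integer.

Answer: 0

Derivation:
After 'push 12': [12]
After 'neg': [-12]
After 'push 0': [-12, 0]
After 'if': [-12]
After 'push 6': [-12, 6]
After 'push 1': [-12, 6, 1]
After 'push -3': [-12, 6, 1, -3]
After 'lt': [-12, 6, 0]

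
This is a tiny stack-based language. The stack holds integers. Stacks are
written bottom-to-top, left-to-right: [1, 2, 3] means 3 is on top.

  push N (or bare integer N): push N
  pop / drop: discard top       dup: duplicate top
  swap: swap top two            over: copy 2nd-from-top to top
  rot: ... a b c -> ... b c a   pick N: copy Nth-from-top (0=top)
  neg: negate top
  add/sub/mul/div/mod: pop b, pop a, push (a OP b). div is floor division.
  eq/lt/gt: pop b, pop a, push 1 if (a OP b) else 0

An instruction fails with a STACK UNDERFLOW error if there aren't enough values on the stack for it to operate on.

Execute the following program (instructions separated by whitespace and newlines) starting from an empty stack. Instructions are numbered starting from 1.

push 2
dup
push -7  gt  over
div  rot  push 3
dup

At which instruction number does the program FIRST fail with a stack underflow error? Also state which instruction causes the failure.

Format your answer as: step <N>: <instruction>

Step 1 ('push 2'): stack = [2], depth = 1
Step 2 ('dup'): stack = [2, 2], depth = 2
Step 3 ('push -7'): stack = [2, 2, -7], depth = 3
Step 4 ('gt'): stack = [2, 1], depth = 2
Step 5 ('over'): stack = [2, 1, 2], depth = 3
Step 6 ('div'): stack = [2, 0], depth = 2
Step 7 ('rot'): needs 3 value(s) but depth is 2 — STACK UNDERFLOW

Answer: step 7: rot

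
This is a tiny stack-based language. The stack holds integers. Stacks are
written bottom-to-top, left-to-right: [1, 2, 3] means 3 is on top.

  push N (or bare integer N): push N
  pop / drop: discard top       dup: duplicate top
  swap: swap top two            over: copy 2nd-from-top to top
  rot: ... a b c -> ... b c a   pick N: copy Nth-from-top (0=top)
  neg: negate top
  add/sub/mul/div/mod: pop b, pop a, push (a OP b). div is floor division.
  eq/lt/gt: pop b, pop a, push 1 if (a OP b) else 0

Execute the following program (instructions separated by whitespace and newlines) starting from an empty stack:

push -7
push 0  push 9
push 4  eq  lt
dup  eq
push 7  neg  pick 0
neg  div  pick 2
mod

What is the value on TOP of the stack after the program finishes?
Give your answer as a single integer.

After 'push -7': [-7]
After 'push 0': [-7, 0]
After 'push 9': [-7, 0, 9]
After 'push 4': [-7, 0, 9, 4]
After 'eq': [-7, 0, 0]
After 'lt': [-7, 0]
After 'dup': [-7, 0, 0]
After 'eq': [-7, 1]
After 'push 7': [-7, 1, 7]
After 'neg': [-7, 1, -7]
After 'pick 0': [-7, 1, -7, -7]
After 'neg': [-7, 1, -7, 7]
After 'div': [-7, 1, -1]
After 'pick 2': [-7, 1, -1, -7]
After 'mod': [-7, 1, -1]

Answer: -1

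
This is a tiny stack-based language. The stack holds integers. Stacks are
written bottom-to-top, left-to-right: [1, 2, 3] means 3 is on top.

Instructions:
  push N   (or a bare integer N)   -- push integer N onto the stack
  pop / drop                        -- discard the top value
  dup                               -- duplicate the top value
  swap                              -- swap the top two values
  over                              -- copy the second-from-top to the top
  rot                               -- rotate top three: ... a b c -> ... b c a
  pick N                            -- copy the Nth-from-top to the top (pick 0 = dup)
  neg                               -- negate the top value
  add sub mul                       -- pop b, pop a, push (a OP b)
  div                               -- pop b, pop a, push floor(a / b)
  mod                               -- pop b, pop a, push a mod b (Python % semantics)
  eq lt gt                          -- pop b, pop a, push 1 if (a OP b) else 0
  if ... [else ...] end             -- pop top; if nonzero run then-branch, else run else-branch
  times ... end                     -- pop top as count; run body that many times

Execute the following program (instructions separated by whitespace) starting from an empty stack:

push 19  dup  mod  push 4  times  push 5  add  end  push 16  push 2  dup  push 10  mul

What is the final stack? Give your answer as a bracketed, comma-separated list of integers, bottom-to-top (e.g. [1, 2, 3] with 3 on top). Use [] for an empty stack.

After 'push 19': [19]
After 'dup': [19, 19]
After 'mod': [0]
After 'push 4': [0, 4]
After 'times': [0]
After 'push 5': [0, 5]
After 'add': [5]
After 'push 5': [5, 5]
After 'add': [10]
After 'push 5': [10, 5]
After 'add': [15]
After 'push 5': [15, 5]
After 'add': [20]
After 'push 16': [20, 16]
After 'push 2': [20, 16, 2]
After 'dup': [20, 16, 2, 2]
After 'push 10': [20, 16, 2, 2, 10]
After 'mul': [20, 16, 2, 20]

Answer: [20, 16, 2, 20]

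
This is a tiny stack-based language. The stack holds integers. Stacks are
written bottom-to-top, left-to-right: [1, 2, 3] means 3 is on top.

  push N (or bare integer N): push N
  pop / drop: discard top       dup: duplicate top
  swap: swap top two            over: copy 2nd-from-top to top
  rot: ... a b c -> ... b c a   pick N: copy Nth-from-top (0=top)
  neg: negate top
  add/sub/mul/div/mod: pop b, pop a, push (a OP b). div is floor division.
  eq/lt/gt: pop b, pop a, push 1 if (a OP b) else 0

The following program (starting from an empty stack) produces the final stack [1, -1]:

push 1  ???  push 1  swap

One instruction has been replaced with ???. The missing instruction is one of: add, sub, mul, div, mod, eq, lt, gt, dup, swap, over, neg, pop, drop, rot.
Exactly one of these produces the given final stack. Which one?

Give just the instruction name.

Stack before ???: [1]
Stack after ???:  [-1]
The instruction that transforms [1] -> [-1] is: neg

Answer: neg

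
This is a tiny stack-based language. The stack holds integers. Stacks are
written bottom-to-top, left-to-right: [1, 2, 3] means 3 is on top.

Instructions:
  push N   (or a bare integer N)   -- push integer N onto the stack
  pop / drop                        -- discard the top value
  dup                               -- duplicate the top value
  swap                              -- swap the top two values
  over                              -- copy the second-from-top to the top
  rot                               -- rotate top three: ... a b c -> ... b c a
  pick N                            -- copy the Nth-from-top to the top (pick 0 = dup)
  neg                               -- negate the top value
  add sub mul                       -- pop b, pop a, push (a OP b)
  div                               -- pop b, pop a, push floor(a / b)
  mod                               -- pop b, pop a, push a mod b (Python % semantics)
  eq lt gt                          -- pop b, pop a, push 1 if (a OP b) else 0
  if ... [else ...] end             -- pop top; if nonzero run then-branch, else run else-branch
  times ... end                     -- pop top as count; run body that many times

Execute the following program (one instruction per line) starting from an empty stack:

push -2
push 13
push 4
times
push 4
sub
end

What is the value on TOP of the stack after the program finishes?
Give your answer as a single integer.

Answer: -3

Derivation:
After 'push -2': [-2]
After 'push 13': [-2, 13]
After 'push 4': [-2, 13, 4]
After 'times': [-2, 13]
After 'push 4': [-2, 13, 4]
After 'sub': [-2, 9]
After 'push 4': [-2, 9, 4]
After 'sub': [-2, 5]
After 'push 4': [-2, 5, 4]
After 'sub': [-2, 1]
After 'push 4': [-2, 1, 4]
After 'sub': [-2, -3]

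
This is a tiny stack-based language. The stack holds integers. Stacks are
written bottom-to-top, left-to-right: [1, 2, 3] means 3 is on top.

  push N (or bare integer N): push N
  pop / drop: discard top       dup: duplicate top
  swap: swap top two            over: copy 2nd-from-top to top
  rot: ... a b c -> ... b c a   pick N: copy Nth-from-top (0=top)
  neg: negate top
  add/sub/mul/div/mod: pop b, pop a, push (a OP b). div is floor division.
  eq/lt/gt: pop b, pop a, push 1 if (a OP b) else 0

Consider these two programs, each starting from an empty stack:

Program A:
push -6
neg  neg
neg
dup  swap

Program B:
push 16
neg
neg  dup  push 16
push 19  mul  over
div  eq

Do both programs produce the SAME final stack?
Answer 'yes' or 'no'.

Program A trace:
  After 'push -6': [-6]
  After 'neg': [6]
  After 'neg': [-6]
  After 'neg': [6]
  After 'dup': [6, 6]
  After 'swap': [6, 6]
Program A final stack: [6, 6]

Program B trace:
  After 'push 16': [16]
  After 'neg': [-16]
  After 'neg': [16]
  After 'dup': [16, 16]
  After 'push 16': [16, 16, 16]
  After 'push 19': [16, 16, 16, 19]
  After 'mul': [16, 16, 304]
  After 'over': [16, 16, 304, 16]
  After 'div': [16, 16, 19]
  After 'eq': [16, 0]
Program B final stack: [16, 0]
Same: no

Answer: no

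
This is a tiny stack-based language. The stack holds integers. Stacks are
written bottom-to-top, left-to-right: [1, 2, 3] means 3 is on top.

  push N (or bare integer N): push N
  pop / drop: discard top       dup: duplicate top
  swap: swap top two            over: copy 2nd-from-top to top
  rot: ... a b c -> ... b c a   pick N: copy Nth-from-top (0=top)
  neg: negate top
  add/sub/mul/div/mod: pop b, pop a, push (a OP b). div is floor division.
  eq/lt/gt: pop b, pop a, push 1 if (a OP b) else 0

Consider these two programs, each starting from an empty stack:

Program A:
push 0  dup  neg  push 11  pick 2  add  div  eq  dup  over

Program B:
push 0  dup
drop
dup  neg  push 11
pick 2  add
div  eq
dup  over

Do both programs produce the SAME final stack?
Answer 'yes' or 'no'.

Program A trace:
  After 'push 0': [0]
  After 'dup': [0, 0]
  After 'neg': [0, 0]
  After 'push 11': [0, 0, 11]
  After 'pick 2': [0, 0, 11, 0]
  After 'add': [0, 0, 11]
  After 'div': [0, 0]
  After 'eq': [1]
  After 'dup': [1, 1]
  After 'over': [1, 1, 1]
Program A final stack: [1, 1, 1]

Program B trace:
  After 'push 0': [0]
  After 'dup': [0, 0]
  After 'drop': [0]
  After 'dup': [0, 0]
  After 'neg': [0, 0]
  After 'push 11': [0, 0, 11]
  After 'pick 2': [0, 0, 11, 0]
  After 'add': [0, 0, 11]
  After 'div': [0, 0]
  After 'eq': [1]
  After 'dup': [1, 1]
  After 'over': [1, 1, 1]
Program B final stack: [1, 1, 1]
Same: yes

Answer: yes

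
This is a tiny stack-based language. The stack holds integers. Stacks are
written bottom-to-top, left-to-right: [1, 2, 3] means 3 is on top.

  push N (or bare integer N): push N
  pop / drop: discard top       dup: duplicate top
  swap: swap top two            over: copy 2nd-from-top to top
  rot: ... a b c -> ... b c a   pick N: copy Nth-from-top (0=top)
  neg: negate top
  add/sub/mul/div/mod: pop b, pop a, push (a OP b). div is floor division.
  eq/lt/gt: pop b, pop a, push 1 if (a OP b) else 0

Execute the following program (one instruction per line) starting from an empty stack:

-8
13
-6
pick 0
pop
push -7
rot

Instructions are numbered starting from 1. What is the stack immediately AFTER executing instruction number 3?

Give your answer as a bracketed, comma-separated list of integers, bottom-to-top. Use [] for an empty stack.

Answer: [-8, 13, -6]

Derivation:
Step 1 ('-8'): [-8]
Step 2 ('13'): [-8, 13]
Step 3 ('-6'): [-8, 13, -6]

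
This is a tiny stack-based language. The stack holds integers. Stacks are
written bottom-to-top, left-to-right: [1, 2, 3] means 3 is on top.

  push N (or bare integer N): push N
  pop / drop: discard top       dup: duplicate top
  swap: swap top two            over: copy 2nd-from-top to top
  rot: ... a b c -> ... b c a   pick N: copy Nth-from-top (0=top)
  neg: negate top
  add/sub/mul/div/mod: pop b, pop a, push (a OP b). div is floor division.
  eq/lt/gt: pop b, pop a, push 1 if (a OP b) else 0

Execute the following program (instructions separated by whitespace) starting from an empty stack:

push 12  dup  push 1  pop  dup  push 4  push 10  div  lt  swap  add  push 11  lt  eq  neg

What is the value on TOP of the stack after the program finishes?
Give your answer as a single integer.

After 'push 12': [12]
After 'dup': [12, 12]
After 'push 1': [12, 12, 1]
After 'pop': [12, 12]
After 'dup': [12, 12, 12]
After 'push 4': [12, 12, 12, 4]
After 'push 10': [12, 12, 12, 4, 10]
After 'div': [12, 12, 12, 0]
After 'lt': [12, 12, 0]
After 'swap': [12, 0, 12]
After 'add': [12, 12]
After 'push 11': [12, 12, 11]
After 'lt': [12, 0]
After 'eq': [0]
After 'neg': [0]

Answer: 0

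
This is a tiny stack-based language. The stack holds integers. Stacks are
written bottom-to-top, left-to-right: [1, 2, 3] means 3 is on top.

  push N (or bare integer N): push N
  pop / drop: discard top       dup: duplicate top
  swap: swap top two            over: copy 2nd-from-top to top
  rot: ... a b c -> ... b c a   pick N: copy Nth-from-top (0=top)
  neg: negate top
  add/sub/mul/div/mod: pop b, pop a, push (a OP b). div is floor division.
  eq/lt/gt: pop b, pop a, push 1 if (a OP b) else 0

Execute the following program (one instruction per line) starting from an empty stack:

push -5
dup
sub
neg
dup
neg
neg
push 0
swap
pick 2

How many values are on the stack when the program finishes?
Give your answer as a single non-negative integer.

Answer: 4

Derivation:
After 'push -5': stack = [-5] (depth 1)
After 'dup': stack = [-5, -5] (depth 2)
After 'sub': stack = [0] (depth 1)
After 'neg': stack = [0] (depth 1)
After 'dup': stack = [0, 0] (depth 2)
After 'neg': stack = [0, 0] (depth 2)
After 'neg': stack = [0, 0] (depth 2)
After 'push 0': stack = [0, 0, 0] (depth 3)
After 'swap': stack = [0, 0, 0] (depth 3)
After 'pick 2': stack = [0, 0, 0, 0] (depth 4)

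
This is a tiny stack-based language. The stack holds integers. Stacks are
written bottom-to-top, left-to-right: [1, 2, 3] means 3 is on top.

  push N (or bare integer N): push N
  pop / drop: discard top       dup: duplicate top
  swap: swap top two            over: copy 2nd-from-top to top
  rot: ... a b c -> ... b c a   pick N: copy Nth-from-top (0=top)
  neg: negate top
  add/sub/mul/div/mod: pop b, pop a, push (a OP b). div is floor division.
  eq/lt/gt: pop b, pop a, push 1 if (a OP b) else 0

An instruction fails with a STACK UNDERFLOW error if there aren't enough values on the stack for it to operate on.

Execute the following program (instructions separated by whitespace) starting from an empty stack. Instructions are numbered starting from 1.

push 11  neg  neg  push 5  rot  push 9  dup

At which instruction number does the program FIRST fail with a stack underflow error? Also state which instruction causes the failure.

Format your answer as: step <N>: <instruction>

Answer: step 5: rot

Derivation:
Step 1 ('push 11'): stack = [11], depth = 1
Step 2 ('neg'): stack = [-11], depth = 1
Step 3 ('neg'): stack = [11], depth = 1
Step 4 ('push 5'): stack = [11, 5], depth = 2
Step 5 ('rot'): needs 3 value(s) but depth is 2 — STACK UNDERFLOW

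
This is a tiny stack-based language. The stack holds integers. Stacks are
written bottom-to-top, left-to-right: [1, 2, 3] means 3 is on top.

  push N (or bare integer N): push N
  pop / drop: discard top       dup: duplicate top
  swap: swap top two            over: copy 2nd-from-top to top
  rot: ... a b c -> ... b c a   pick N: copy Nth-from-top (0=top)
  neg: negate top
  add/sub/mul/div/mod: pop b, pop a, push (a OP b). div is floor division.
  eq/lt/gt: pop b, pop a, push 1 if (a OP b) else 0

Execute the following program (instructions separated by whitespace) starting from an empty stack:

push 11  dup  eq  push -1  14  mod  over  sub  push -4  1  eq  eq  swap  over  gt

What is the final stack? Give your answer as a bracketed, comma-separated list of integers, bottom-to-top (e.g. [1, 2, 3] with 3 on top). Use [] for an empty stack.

After 'push 11': [11]
After 'dup': [11, 11]
After 'eq': [1]
After 'push -1': [1, -1]
After 'push 14': [1, -1, 14]
After 'mod': [1, 13]
After 'over': [1, 13, 1]
After 'sub': [1, 12]
After 'push -4': [1, 12, -4]
After 'push 1': [1, 12, -4, 1]
After 'eq': [1, 12, 0]
After 'eq': [1, 0]
After 'swap': [0, 1]
After 'over': [0, 1, 0]
After 'gt': [0, 1]

Answer: [0, 1]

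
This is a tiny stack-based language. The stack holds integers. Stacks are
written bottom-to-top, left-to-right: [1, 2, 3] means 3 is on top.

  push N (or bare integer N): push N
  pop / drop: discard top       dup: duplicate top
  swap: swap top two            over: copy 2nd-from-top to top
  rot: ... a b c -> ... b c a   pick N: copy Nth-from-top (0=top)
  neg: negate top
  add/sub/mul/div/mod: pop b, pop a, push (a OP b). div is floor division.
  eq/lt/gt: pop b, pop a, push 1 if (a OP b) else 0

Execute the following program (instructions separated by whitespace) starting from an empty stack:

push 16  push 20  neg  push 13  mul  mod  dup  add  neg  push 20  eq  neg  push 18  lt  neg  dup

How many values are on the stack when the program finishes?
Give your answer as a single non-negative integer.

After 'push 16': stack = [16] (depth 1)
After 'push 20': stack = [16, 20] (depth 2)
After 'neg': stack = [16, -20] (depth 2)
After 'push 13': stack = [16, -20, 13] (depth 3)
After 'mul': stack = [16, -260] (depth 2)
After 'mod': stack = [-244] (depth 1)
After 'dup': stack = [-244, -244] (depth 2)
After 'add': stack = [-488] (depth 1)
After 'neg': stack = [488] (depth 1)
After 'push 20': stack = [488, 20] (depth 2)
After 'eq': stack = [0] (depth 1)
After 'neg': stack = [0] (depth 1)
After 'push 18': stack = [0, 18] (depth 2)
After 'lt': stack = [1] (depth 1)
After 'neg': stack = [-1] (depth 1)
After 'dup': stack = [-1, -1] (depth 2)

Answer: 2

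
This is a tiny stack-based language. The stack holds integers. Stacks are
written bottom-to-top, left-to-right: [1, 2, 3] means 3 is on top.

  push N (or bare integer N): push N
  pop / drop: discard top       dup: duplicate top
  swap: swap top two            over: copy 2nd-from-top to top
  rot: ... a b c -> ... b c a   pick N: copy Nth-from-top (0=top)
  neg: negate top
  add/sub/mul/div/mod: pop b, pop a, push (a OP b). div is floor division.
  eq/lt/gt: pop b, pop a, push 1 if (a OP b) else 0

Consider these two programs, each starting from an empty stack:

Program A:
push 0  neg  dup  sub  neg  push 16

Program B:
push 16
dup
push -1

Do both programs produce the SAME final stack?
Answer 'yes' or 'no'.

Answer: no

Derivation:
Program A trace:
  After 'push 0': [0]
  After 'neg': [0]
  After 'dup': [0, 0]
  After 'sub': [0]
  After 'neg': [0]
  After 'push 16': [0, 16]
Program A final stack: [0, 16]

Program B trace:
  After 'push 16': [16]
  After 'dup': [16, 16]
  After 'push -1': [16, 16, -1]
Program B final stack: [16, 16, -1]
Same: no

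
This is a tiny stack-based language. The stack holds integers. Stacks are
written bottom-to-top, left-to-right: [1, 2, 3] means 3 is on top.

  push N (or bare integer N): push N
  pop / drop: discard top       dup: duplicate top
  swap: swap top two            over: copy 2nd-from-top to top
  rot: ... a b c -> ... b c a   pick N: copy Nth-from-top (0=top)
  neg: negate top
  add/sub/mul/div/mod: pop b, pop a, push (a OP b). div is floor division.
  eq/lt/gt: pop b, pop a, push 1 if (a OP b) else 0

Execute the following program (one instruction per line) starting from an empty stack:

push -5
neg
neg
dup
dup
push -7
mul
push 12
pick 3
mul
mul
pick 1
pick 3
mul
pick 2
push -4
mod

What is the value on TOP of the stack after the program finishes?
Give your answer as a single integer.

After 'push -5': [-5]
After 'neg': [5]
After 'neg': [-5]
After 'dup': [-5, -5]
After 'dup': [-5, -5, -5]
After 'push -7': [-5, -5, -5, -7]
After 'mul': [-5, -5, 35]
After 'push 12': [-5, -5, 35, 12]
After 'pick 3': [-5, -5, 35, 12, -5]
After 'mul': [-5, -5, 35, -60]
After 'mul': [-5, -5, -2100]
After 'pick 1': [-5, -5, -2100, -5]
After 'pick 3': [-5, -5, -2100, -5, -5]
After 'mul': [-5, -5, -2100, 25]
After 'pick 2': [-5, -5, -2100, 25, -5]
After 'push -4': [-5, -5, -2100, 25, -5, -4]
After 'mod': [-5, -5, -2100, 25, -1]

Answer: -1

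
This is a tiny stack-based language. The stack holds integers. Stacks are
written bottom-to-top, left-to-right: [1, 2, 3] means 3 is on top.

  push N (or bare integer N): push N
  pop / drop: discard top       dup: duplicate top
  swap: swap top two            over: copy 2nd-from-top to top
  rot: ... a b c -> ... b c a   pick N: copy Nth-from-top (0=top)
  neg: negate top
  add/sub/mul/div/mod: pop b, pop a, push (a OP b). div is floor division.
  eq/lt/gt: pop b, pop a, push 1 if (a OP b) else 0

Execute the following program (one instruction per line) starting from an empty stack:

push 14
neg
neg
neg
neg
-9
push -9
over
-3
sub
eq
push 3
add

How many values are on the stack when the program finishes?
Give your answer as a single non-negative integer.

After 'push 14': stack = [14] (depth 1)
After 'neg': stack = [-14] (depth 1)
After 'neg': stack = [14] (depth 1)
After 'neg': stack = [-14] (depth 1)
After 'neg': stack = [14] (depth 1)
After 'push -9': stack = [14, -9] (depth 2)
After 'push -9': stack = [14, -9, -9] (depth 3)
After 'over': stack = [14, -9, -9, -9] (depth 4)
After 'push -3': stack = [14, -9, -9, -9, -3] (depth 5)
After 'sub': stack = [14, -9, -9, -6] (depth 4)
After 'eq': stack = [14, -9, 0] (depth 3)
After 'push 3': stack = [14, -9, 0, 3] (depth 4)
After 'add': stack = [14, -9, 3] (depth 3)

Answer: 3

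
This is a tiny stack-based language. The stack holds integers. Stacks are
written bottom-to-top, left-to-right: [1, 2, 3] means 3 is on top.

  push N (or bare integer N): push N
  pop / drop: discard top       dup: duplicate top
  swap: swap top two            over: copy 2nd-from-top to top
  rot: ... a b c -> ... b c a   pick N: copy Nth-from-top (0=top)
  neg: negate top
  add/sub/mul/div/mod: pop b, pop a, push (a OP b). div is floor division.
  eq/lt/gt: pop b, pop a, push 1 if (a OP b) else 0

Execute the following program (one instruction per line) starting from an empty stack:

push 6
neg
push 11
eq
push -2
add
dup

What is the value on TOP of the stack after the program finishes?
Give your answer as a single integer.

Answer: -2

Derivation:
After 'push 6': [6]
After 'neg': [-6]
After 'push 11': [-6, 11]
After 'eq': [0]
After 'push -2': [0, -2]
After 'add': [-2]
After 'dup': [-2, -2]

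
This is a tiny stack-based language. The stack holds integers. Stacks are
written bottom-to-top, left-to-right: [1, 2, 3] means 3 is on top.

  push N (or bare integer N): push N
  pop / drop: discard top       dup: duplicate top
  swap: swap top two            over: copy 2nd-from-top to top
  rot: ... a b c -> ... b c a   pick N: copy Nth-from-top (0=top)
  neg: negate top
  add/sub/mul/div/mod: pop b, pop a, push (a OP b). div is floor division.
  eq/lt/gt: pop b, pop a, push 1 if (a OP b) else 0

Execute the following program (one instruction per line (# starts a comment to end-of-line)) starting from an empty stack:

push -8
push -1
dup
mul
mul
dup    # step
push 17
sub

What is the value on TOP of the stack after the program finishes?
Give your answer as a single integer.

Answer: -25

Derivation:
After 'push -8': [-8]
After 'push -1': [-8, -1]
After 'dup': [-8, -1, -1]
After 'mul': [-8, 1]
After 'mul': [-8]
After 'dup': [-8, -8]
After 'push 17': [-8, -8, 17]
After 'sub': [-8, -25]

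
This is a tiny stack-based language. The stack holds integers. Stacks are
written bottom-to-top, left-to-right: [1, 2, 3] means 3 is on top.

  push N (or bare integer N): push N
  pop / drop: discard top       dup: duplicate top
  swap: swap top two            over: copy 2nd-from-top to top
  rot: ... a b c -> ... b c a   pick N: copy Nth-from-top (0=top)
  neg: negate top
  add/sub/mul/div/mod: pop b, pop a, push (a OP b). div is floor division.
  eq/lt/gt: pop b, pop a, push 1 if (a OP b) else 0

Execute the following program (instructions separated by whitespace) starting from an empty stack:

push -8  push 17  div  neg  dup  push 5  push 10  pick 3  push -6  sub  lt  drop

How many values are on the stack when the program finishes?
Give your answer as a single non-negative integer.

Answer: 3

Derivation:
After 'push -8': stack = [-8] (depth 1)
After 'push 17': stack = [-8, 17] (depth 2)
After 'div': stack = [-1] (depth 1)
After 'neg': stack = [1] (depth 1)
After 'dup': stack = [1, 1] (depth 2)
After 'push 5': stack = [1, 1, 5] (depth 3)
After 'push 10': stack = [1, 1, 5, 10] (depth 4)
After 'pick 3': stack = [1, 1, 5, 10, 1] (depth 5)
After 'push -6': stack = [1, 1, 5, 10, 1, -6] (depth 6)
After 'sub': stack = [1, 1, 5, 10, 7] (depth 5)
After 'lt': stack = [1, 1, 5, 0] (depth 4)
After 'drop': stack = [1, 1, 5] (depth 3)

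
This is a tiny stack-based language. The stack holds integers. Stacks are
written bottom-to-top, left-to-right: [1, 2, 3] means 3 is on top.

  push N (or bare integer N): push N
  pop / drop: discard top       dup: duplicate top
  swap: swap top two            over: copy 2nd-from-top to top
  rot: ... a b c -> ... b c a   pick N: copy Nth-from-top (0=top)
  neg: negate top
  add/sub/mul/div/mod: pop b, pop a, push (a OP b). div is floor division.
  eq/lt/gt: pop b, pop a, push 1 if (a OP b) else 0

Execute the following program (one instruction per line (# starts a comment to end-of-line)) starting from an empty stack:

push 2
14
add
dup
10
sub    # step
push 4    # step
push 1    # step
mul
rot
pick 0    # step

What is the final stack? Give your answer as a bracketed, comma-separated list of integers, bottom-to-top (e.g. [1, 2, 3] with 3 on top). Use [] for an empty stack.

After 'push 2': [2]
After 'push 14': [2, 14]
After 'add': [16]
After 'dup': [16, 16]
After 'push 10': [16, 16, 10]
After 'sub': [16, 6]
After 'push 4': [16, 6, 4]
After 'push 1': [16, 6, 4, 1]
After 'mul': [16, 6, 4]
After 'rot': [6, 4, 16]
After 'pick 0': [6, 4, 16, 16]

Answer: [6, 4, 16, 16]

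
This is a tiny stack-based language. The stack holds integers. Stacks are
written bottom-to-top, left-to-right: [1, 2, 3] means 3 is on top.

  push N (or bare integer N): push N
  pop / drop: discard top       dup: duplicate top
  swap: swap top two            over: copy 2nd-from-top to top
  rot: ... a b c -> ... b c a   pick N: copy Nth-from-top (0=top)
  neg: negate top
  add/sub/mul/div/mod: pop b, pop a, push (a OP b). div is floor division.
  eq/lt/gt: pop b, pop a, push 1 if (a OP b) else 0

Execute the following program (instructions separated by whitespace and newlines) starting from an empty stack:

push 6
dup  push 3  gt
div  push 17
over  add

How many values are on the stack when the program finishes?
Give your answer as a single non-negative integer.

After 'push 6': stack = [6] (depth 1)
After 'dup': stack = [6, 6] (depth 2)
After 'push 3': stack = [6, 6, 3] (depth 3)
After 'gt': stack = [6, 1] (depth 2)
After 'div': stack = [6] (depth 1)
After 'push 17': stack = [6, 17] (depth 2)
After 'over': stack = [6, 17, 6] (depth 3)
After 'add': stack = [6, 23] (depth 2)

Answer: 2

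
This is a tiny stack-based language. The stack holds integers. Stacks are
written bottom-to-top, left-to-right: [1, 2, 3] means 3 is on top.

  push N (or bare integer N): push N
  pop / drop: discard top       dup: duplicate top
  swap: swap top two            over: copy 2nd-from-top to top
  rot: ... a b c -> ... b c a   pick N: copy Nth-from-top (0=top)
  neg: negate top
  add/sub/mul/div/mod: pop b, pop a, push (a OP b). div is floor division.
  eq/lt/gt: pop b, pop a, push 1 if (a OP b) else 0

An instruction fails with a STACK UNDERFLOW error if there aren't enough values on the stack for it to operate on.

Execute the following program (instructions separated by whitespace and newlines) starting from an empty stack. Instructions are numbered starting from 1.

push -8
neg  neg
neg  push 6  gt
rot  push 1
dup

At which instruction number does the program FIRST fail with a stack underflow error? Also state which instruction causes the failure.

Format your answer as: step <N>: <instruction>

Answer: step 7: rot

Derivation:
Step 1 ('push -8'): stack = [-8], depth = 1
Step 2 ('neg'): stack = [8], depth = 1
Step 3 ('neg'): stack = [-8], depth = 1
Step 4 ('neg'): stack = [8], depth = 1
Step 5 ('push 6'): stack = [8, 6], depth = 2
Step 6 ('gt'): stack = [1], depth = 1
Step 7 ('rot'): needs 3 value(s) but depth is 1 — STACK UNDERFLOW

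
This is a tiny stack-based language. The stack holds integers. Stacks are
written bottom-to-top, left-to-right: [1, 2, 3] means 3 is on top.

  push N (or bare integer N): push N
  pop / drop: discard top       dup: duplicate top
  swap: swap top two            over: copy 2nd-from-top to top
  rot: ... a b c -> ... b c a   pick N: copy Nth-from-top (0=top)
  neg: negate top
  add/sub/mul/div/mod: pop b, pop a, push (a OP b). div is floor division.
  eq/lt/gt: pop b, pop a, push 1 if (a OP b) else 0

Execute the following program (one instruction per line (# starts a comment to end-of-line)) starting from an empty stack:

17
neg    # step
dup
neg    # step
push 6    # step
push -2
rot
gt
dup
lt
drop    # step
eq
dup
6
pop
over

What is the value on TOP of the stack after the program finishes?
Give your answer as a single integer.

Answer: 0

Derivation:
After 'push 17': [17]
After 'neg': [-17]
After 'dup': [-17, -17]
After 'neg': [-17, 17]
After 'push 6': [-17, 17, 6]
After 'push -2': [-17, 17, 6, -2]
After 'rot': [-17, 6, -2, 17]
After 'gt': [-17, 6, 0]
After 'dup': [-17, 6, 0, 0]
After 'lt': [-17, 6, 0]
After 'drop': [-17, 6]
After 'eq': [0]
After 'dup': [0, 0]
After 'push 6': [0, 0, 6]
After 'pop': [0, 0]
After 'over': [0, 0, 0]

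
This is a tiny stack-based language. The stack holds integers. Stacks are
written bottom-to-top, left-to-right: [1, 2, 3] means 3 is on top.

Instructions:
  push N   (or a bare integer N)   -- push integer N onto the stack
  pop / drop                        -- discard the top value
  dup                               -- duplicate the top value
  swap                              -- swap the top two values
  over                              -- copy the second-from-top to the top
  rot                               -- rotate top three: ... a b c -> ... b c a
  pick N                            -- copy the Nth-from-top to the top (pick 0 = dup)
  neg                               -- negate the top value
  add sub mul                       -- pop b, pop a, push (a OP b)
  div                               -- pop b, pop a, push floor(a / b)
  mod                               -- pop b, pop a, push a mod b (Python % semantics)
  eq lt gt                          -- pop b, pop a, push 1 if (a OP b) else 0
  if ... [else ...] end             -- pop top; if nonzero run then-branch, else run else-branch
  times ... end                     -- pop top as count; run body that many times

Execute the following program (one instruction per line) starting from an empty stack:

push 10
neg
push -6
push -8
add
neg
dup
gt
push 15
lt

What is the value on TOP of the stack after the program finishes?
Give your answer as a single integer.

Answer: 1

Derivation:
After 'push 10': [10]
After 'neg': [-10]
After 'push -6': [-10, -6]
After 'push -8': [-10, -6, -8]
After 'add': [-10, -14]
After 'neg': [-10, 14]
After 'dup': [-10, 14, 14]
After 'gt': [-10, 0]
After 'push 15': [-10, 0, 15]
After 'lt': [-10, 1]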